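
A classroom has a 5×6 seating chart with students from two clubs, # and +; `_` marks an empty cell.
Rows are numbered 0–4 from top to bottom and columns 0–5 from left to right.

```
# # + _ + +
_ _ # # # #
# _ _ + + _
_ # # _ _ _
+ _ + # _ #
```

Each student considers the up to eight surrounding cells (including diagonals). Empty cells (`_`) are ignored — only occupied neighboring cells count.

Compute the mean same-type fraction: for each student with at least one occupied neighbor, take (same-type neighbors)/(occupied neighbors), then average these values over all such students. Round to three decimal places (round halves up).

(0,0)# 1/1
(0,1)# 2/3
(0,2)+ 0/3
(0,4)+ 1/4
(0,5)+ 1/3
(1,2)# 2/4
(1,3)# 2/6
(1,4)# 2/6
(1,5)# 1/4
(2,0)# 1/1
(2,3)+ 1/5
(2,4)+ 1/4
(3,1)# 2/4
(3,2)# 2/4
(4,0)+ 0/1
(4,2)+ 0/3
(4,3)# 1/2
(4,5)# — no occupied neighbors
Sum over 17 students: 1/1 + 2/3 + 0/3 + 1/4 + 1/3 + 2/4 + 2/6 + 2/6 + 1/4 + 1/1 + 1/5 + 1/4 + 2/4 + 2/4 + 0/1 + 0/3 + 1/2 = 397/60; mean = 397/60 ÷ 17 = 397/1020 = 0.389215… → 0.389.

0.389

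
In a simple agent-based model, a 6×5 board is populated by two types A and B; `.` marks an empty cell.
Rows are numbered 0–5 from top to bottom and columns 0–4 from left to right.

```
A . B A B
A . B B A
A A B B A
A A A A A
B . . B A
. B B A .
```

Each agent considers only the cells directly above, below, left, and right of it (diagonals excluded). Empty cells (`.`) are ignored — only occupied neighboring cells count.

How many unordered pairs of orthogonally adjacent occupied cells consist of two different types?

Scan each occupied cell's neighbors to the right and below so each pair is counted once.
Row 0: A(0,0)–A(1,0)= B(0,2)–A(0,3)≠ B(0,2)–B(1,2)= A(0,3)–B(0,4)≠ A(0,3)–B(1,3)≠ B(0,4)–A(1,4)≠  → 4/6 unlike.
Row 1: A(1,0)–A(2,0)= B(1,2)–B(1,3)= B(1,2)–B(2,2)= B(1,3)–A(1,4)≠ B(1,3)–B(2,3)= A(1,4)–A(2,4)=  → 1/6 unlike.
Row 2: A(2,0)–A(2,1)= A(2,0)–A(3,0)= A(2,1)–B(2,2)≠ A(2,1)–A(3,1)= B(2,2)–B(2,3)= B(2,2)–A(3,2)≠ B(2,3)–A(2,4)≠ B(2,3)–A(3,3)≠ A(2,4)–A(3,4)=  → 4/9 unlike.
Row 3: A(3,0)–A(3,1)= A(3,0)–B(4,0)≠ A(3,1)–A(3,2)= A(3,2)–A(3,3)= A(3,3)–A(3,4)= A(3,3)–B(4,3)≠ A(3,4)–A(4,4)=  → 2/7 unlike.
Row 4: B(4,3)–A(4,4)≠ B(4,3)–A(5,3)≠  → 2/2 unlike.
Row 5: B(5,1)–B(5,2)= B(5,2)–A(5,3)≠  → 1/2 unlike.
Total adjacent occupied pairs: 32; unlike-type pairs: 14.

14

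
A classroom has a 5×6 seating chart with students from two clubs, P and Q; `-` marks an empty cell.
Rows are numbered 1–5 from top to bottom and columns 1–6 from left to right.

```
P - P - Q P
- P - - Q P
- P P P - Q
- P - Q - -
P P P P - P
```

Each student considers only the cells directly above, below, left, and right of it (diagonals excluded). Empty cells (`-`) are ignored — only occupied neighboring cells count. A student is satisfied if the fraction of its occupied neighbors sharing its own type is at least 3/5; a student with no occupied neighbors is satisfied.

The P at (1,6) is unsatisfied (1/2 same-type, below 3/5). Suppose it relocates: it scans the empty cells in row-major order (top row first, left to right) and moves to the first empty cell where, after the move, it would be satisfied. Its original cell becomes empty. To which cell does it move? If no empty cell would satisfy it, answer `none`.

Vacating (1,6). Empty cells in order:
  (1,2): 3/3 same-type → satisfied — stop here.

(1,2)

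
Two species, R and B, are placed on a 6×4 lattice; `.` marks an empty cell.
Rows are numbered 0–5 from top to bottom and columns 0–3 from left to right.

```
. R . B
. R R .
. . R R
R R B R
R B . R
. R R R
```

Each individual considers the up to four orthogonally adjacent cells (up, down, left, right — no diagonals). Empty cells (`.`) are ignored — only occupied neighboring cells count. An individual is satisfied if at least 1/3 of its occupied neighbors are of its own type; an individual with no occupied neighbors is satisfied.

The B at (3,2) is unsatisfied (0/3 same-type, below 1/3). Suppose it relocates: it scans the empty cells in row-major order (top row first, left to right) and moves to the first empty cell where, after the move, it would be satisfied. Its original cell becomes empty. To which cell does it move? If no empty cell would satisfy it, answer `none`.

Vacating (3,2). Empty cells in order:
  (0,0): 0/1 same-type → still unsatisfied.
  (0,2): 1/3 same-type → satisfied — stop here.

(0,2)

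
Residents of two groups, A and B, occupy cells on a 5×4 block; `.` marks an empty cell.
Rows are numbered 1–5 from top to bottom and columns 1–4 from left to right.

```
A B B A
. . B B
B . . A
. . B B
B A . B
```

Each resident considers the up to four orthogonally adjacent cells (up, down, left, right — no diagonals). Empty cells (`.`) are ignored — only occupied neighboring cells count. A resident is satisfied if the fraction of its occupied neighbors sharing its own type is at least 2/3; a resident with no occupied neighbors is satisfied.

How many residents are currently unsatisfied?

Row 1: (1,1)A 0/1 not · (1,2)B 1/2 not · (1,3)B 2/3 satisfied · (1,4)A 0/2 not
Row 2: (2,3)B 2/2 satisfied · (2,4)B 1/3 not
Row 3: (3,1)B 0/0 satisfied · (3,4)A 0/2 not
Row 4: (4,3)B 1/1 satisfied · (4,4)B 2/3 satisfied
Row 5: (5,1)B 0/1 not · (5,2)A 0/1 not · (5,4)B 1/1 satisfied
Unsatisfied: (1,1), (1,2), (1,4), (2,4), (3,4), (5,1), (5,2) — 7 in total.

7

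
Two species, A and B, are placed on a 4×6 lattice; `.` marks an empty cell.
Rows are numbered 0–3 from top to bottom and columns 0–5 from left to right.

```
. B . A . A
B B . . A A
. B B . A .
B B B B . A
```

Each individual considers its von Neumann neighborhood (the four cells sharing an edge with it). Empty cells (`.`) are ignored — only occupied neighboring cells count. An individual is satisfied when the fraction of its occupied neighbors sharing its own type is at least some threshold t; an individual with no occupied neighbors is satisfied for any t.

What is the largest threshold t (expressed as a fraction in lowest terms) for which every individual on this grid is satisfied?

(0,1)B 1/1
(0,3)A — no occupied neighbors
(0,5)A 1/1
(1,0)B 1/1
(1,1)B 3/3
(1,4)A 2/2
(1,5)A 2/2
(2,1)B 3/3
(2,2)B 2/2
(2,4)A 1/1
(3,0)B 1/1
(3,1)B 3/3
(3,2)B 3/3
(3,3)B 1/1
(3,5)A — no occupied neighbors
The smallest same-type fraction is 1/1 at (0,1), which reduces to 1/1. Any threshold above that leaves this individual unsatisfied.

1/1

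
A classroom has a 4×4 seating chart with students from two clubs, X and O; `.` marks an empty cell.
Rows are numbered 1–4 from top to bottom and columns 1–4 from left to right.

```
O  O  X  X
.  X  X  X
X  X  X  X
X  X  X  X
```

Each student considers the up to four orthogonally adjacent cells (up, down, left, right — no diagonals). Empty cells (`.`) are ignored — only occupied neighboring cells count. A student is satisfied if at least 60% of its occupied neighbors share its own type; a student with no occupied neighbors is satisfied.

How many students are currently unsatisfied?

Row 1: (1,1)O 1/1 ok · (1,2)O 1/3 unhappy · (1,3)X 2/3 ok · (1,4)X 2/2 ok
Row 2: (2,2)X 2/3 ok · (2,3)X 4/4 ok · (2,4)X 3/3 ok
Row 3: (3,1)X 2/2 ok · (3,2)X 4/4 ok · (3,3)X 4/4 ok · (3,4)X 3/3 ok
Row 4: (4,1)X 2/2 ok · (4,2)X 3/3 ok · (4,3)X 3/3 ok · (4,4)X 2/2 ok
Unsatisfied: (1,2) — 1 in total.

1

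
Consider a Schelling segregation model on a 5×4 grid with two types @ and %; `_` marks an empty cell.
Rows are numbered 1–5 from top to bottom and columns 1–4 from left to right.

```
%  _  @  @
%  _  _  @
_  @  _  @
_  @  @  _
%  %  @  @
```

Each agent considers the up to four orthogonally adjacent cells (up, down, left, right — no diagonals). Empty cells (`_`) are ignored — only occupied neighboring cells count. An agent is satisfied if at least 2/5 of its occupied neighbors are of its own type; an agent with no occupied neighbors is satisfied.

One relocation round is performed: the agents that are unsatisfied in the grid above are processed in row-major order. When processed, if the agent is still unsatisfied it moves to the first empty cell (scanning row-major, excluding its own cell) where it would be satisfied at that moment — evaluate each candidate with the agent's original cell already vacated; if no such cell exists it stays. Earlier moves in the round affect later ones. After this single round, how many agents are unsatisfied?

Initially unsatisfied (in order): (5,2).
  (5,2) → (1,2).
Resulting grid:
% % @ @
% _ _ @
_ @ _ @
_ @ @ _
% _ @ @
All satisfied now.

0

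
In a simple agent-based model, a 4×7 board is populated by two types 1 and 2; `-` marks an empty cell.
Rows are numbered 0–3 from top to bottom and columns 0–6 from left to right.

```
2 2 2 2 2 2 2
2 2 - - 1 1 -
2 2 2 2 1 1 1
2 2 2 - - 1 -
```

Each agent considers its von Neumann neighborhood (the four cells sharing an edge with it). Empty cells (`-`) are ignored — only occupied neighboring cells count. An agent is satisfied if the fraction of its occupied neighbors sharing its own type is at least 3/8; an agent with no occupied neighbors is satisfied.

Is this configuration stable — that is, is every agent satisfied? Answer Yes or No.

Row 0: (0,0)2 2/2 satisfied · (0,1)2 3/3 satisfied · (0,2)2 2/2 satisfied · (0,3)2 2/2 satisfied · (0,4)2 2/3 satisfied · (0,5)2 2/3 satisfied · (0,6)2 1/1 satisfied
Row 1: (1,0)2 3/3 satisfied · (1,1)2 3/3 satisfied · (1,4)1 2/3 satisfied · (1,5)1 2/3 satisfied
Row 2: (2,0)2 3/3 satisfied · (2,1)2 4/4 satisfied · (2,2)2 3/3 satisfied · (2,3)2 1/2 satisfied · (2,4)1 2/3 satisfied · (2,5)1 4/4 satisfied · (2,6)1 1/1 satisfied
Row 3: (3,0)2 2/2 satisfied · (3,1)2 3/3 satisfied · (3,2)2 2/2 satisfied · (3,5)1 1/1 satisfied
All meet the threshold, so the configuration is stable.

Yes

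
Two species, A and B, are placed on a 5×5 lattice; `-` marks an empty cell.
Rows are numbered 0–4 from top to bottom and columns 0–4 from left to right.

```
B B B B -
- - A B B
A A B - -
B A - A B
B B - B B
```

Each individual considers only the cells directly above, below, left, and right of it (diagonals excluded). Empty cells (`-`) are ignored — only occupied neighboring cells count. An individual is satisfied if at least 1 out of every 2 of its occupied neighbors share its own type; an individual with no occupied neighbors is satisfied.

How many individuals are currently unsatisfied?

(0,0)B 1/1 ok
(0,1)B 2/2 ok
(0,2)B 2/3 ok
(0,3)B 2/2 ok
(1,2)A 0/3 unhappy
(1,3)B 2/3 ok
(1,4)B 1/1 ok
(2,0)A 1/2 ok
(2,1)A 2/3 ok
(2,2)B 0/2 unhappy
(3,0)B 1/3 unhappy
(3,1)A 1/3 unhappy
(3,3)A 0/2 unhappy
(3,4)B 1/2 ok
(4,0)B 2/2 ok
(4,1)B 1/2 ok
(4,3)B 1/2 ok
(4,4)B 2/2 ok
Unsatisfied: (1,2), (2,2), (3,0), (3,1), (3,3) — 5 in total.

5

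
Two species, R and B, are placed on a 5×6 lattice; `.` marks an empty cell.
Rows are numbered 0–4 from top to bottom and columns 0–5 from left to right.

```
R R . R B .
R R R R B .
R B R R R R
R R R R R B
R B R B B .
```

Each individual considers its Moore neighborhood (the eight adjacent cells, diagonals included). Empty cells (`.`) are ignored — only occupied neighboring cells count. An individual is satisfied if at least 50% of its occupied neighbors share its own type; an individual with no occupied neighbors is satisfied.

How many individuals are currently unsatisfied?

6

Row 0: (0,0)R 3/3 ok · (0,1)R 4/4 ok · (0,3)R 2/4 ok · (0,4)B 1/3 unhappy
Row 1: (1,0)R 4/5 ok · (1,1)R 6/7 ok · (1,2)R 6/7 ok · (1,3)R 5/7 ok · (1,4)B 1/6 unhappy
Row 2: (2,0)R 4/5 ok · (2,1)B 0/8 unhappy · (2,2)R 7/8 ok · (2,3)R 7/8 ok · (2,4)R 5/7 ok · (2,5)R 2/4 ok
Row 3: (3,0)R 3/5 ok · (3,1)R 6/8 ok · (3,2)R 5/8 ok · (3,3)R 6/8 ok · (3,4)R 4/7 ok · (3,5)B 1/4 unhappy
Row 4: (4,0)R 2/3 ok · (4,1)B 0/5 unhappy · (4,2)R 3/5 ok · (4,3)B 1/5 unhappy · (4,4)B 2/4 ok
Unsatisfied: (0,4), (1,4), (2,1), (3,5), (4,1), (4,3) — 6 in total.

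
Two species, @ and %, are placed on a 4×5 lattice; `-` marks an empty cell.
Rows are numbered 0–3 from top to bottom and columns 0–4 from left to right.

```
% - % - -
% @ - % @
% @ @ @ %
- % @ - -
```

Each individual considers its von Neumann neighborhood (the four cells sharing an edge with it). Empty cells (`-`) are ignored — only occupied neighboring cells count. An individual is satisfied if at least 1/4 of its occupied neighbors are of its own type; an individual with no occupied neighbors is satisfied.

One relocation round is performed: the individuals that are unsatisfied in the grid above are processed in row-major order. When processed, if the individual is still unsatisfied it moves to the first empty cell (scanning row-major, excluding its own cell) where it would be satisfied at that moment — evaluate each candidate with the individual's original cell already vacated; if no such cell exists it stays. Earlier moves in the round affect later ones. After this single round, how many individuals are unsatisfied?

1

Initially unsatisfied (in order): (1,3), (1,4), (2,4), (3,1).
  (1,3) → (0,1).
  (1,4) → (0,4).
  (2,4) → (0,3).
  (3,1) → (1,2).
Resulting grid:
% % % % @
% @ % - -
% @ @ @ -
- - @ - -
Unsatisfied now: (0,4).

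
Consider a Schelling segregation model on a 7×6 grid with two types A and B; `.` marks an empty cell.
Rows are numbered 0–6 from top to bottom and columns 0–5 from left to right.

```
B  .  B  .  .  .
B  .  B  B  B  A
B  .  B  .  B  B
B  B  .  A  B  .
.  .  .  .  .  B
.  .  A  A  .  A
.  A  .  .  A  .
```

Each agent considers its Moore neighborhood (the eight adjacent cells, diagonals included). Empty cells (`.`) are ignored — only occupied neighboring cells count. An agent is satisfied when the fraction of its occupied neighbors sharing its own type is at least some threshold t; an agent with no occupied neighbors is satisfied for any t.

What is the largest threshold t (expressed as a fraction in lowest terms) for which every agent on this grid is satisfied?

Row 0: (0,0)B 1/1 · (0,2)B 2/2
Row 1: (1,0)B 2/2 · (1,2)B 3/3 · (1,3)B 5/5 · (1,4)B 3/4 · (1,5)A 0/3
Row 2: (2,0)B 3/3 · (2,2)B 3/4 · (2,4)B 4/6 · (2,5)B 3/4
Row 3: (3,0)B 2/2 · (3,1)B 3/3 · (3,3)A 0/3 · (3,4)B 3/4
Row 4: (4,5)B 1/2
Row 5: (5,2)A 2/2 · (5,3)A 2/2 · (5,5)A 1/2
Row 6: (6,1)A 1/1 · (6,4)A 2/2
The smallest same-type fraction is 0/3 at (1,5), which reduces to 0/1. Any threshold above that leaves this agent unsatisfied.

0/1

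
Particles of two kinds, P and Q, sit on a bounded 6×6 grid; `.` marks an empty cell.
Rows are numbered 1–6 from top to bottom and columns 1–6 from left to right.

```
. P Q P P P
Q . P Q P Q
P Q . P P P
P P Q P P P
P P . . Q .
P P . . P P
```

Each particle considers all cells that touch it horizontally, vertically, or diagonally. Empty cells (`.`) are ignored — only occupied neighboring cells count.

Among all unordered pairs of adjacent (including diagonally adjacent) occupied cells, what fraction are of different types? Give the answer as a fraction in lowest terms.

Scan each occupied cell's neighbors to the right and below (and the two forward diagonals) so each pair is counted once.
From row 1: 8 unlike of 16 pairs (running 8/16).
From row 2: 9 unlike of 14 pairs (running 17/30).
From row 3: 4 unlike of 16 pairs (running 21/46).
From row 4: 6 unlike of 13 pairs (running 27/59).
From row 5: 2 unlike of 7 pairs (running 29/66).
From row 6: 0 unlike of 2 pairs (running 29/68).
Total adjacent occupied pairs: 68; unlike-type pairs: 29.
29/68 is already in lowest terms.

29/68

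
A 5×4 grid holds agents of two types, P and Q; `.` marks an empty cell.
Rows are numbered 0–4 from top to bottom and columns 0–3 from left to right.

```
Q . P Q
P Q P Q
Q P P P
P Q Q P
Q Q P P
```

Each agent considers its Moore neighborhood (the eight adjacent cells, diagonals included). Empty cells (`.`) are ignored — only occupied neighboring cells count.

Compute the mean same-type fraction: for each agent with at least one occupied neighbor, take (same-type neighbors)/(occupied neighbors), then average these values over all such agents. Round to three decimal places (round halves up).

0.446

Row 0: (0,0)Q 1/2 · (0,2)P 1/4 · (0,3)Q 1/3
Row 1: (1,0)P 1/4 · (1,1)Q 2/7 · (1,2)P 4/7 · (1,3)Q 1/5
Row 2: (2,0)Q 2/5 · (2,1)P 4/8 · (2,2)P 4/8 · (2,3)P 3/5
Row 3: (3,0)P 1/5 · (3,1)Q 4/8 · (3,2)Q 2/8 · (3,3)P 4/5
Row 4: (4,0)Q 2/3 · (4,1)Q 3/5 · (4,2)P 2/5 · (4,3)P 2/3
Sum over 19 agents: 1/2 + 1/4 + 1/3 + 1/4 + 2/7 + 4/7 + 1/5 + 2/5 + 4/8 + 4/8 + 3/5 + 1/5 + 4/8 + 2/8 + 4/5 + 2/3 + 3/5 + 2/5 + 2/3 = 3559/420; mean = 3559/420 ÷ 19 = 3559/7980 = 0.445989… → 0.446.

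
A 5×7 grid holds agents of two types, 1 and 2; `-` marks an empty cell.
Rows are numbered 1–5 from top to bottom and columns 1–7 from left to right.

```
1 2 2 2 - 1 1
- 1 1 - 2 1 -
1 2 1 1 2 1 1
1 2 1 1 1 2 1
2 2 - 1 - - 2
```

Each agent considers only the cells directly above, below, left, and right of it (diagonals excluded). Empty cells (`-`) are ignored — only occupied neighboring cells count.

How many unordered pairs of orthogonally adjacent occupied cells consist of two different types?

Scan each occupied cell's neighbors to the right and below so each pair is counted once.
From row 1: 3 unlike of 7 pairs (running 3/7).
From row 2: 2 unlike of 6 pairs (running 5/13).
From row 3: 6 unlike of 13 pairs (running 11/26).
From row 4: 6 unlike of 10 pairs (running 17/36).
From row 5: 0 unlike of 1 pairs (running 17/37).
Total adjacent occupied pairs: 37; unlike-type pairs: 17.

17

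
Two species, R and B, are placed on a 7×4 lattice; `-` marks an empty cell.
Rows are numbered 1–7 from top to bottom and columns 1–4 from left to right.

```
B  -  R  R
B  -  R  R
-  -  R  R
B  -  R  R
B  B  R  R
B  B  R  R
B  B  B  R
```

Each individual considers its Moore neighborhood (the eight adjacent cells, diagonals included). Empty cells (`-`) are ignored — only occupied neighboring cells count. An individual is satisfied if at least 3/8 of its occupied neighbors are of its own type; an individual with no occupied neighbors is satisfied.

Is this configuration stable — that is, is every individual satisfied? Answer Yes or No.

Yes

Row 1: (1,1)B 1/1 ok · (1,3)R 3/3 ok · (1,4)R 3/3 ok
Row 2: (2,1)B 1/1 ok · (2,3)R 5/5 ok · (2,4)R 5/5 ok
Row 3: (3,3)R 5/5 ok · (3,4)R 5/5 ok
Row 4: (4,1)B 2/2 ok · (4,3)R 5/6 ok · (4,4)R 5/5 ok
Row 5: (5,1)B 4/4 ok · (5,2)B 4/7 ok · (5,3)R 5/7 ok · (5,4)R 5/5 ok
Row 6: (6,1)B 5/5 ok · (6,2)B 6/8 ok · (6,3)R 4/8 ok · (6,4)R 4/5 ok
Row 7: (7,1)B 3/3 ok · (7,2)B 4/5 ok · (7,3)B 2/5 ok · (7,4)R 2/3 ok
All meet the threshold, so the configuration is stable.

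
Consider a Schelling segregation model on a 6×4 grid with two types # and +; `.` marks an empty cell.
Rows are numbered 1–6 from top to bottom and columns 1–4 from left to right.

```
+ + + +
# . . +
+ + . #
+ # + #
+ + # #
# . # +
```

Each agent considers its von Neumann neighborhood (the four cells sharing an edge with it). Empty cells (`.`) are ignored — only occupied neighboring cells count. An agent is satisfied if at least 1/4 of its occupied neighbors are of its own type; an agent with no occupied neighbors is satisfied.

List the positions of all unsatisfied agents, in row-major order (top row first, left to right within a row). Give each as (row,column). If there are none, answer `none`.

(2,1), (4,2), (4,3), (6,1), (6,4)

Row 1: (1,1)+ 1/2 satisfied · (1,2)+ 2/2 satisfied · (1,3)+ 2/2 satisfied · (1,4)+ 2/2 satisfied
Row 2: (2,1)# 0/2 not · (2,4)+ 1/2 satisfied
Row 3: (3,1)+ 2/3 satisfied · (3,2)+ 1/2 satisfied · (3,4)# 1/2 satisfied
Row 4: (4,1)+ 2/3 satisfied · (4,2)# 0/4 not · (4,3)+ 0/3 not · (4,4)# 2/3 satisfied
Row 5: (5,1)+ 2/3 satisfied · (5,2)+ 1/3 satisfied · (5,3)# 2/4 satisfied · (5,4)# 2/3 satisfied
Row 6: (6,1)# 0/1 not · (6,3)# 1/2 satisfied · (6,4)+ 0/2 not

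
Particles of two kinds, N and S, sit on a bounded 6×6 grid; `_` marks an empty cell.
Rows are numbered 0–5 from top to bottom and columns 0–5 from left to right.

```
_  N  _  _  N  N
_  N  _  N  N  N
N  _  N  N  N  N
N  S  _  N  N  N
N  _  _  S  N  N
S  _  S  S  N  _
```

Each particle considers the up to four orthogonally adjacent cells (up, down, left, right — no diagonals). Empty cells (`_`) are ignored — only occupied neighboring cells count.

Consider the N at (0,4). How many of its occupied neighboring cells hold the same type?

2

Occupied neighbors of (0,4): (1,4)=N, (0,5)=N.
Same type (N): 2 of 2.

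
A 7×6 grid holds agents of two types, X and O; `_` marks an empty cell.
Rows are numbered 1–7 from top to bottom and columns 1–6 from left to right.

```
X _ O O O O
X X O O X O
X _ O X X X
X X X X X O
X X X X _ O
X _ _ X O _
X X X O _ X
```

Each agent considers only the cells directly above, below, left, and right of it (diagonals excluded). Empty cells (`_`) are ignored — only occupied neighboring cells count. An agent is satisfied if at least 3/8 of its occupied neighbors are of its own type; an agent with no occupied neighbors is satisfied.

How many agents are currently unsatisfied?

8

(1,1)X 1/1 ok
(1,3)O 2/2 ok
(1,4)O 3/3 ok
(1,5)O 2/3 ok
(1,6)O 2/2 ok
(2,1)X 3/3 ok
(2,2)X 1/2 ok
(2,3)O 3/4 ok
(2,4)O 2/4 ok
(2,5)X 1/4 unhappy
(2,6)O 1/3 unhappy
(3,1)X 2/2 ok
(3,3)O 1/3 unhappy
(3,4)X 2/4 ok
(3,5)X 4/4 ok
(3,6)X 1/3 unhappy
(4,1)X 3/3 ok
(4,2)X 3/3 ok
(4,3)X 3/4 ok
(4,4)X 4/4 ok
(4,5)X 2/3 ok
(4,6)O 1/3 unhappy
(5,1)X 3/3 ok
(5,2)X 3/3 ok
(5,3)X 3/3 ok
(5,4)X 3/3 ok
(5,6)O 1/1 ok
(6,1)X 2/2 ok
(6,4)X 1/3 unhappy
(6,5)O 0/1 unhappy
(7,1)X 2/2 ok
(7,2)X 2/2 ok
(7,3)X 1/2 ok
(7,4)O 0/2 unhappy
(7,6)X 0/0 ok
Unsatisfied: (2,5), (2,6), (3,3), (3,6), (4,6), (6,4), (6,5), (7,4) — 8 in total.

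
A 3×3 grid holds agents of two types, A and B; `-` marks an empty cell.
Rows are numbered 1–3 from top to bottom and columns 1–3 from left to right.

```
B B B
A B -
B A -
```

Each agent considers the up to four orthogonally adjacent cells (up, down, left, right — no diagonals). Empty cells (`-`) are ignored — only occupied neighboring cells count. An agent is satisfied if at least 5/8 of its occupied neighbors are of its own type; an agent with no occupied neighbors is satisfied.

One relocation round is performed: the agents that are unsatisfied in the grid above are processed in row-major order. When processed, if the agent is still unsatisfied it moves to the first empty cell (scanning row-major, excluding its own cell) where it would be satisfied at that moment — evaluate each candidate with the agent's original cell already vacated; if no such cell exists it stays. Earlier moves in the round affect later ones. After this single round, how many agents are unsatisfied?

4

Initially unsatisfied (in order): (1,1), (2,1), (2,2), (3,1), (3,2).
  (1,1) → (2,3).
  (2,1): no empty cell satisfies it; stays.
  (2,2): no empty cell satisfies it; stays.
  (3,1): no empty cell satisfies it; stays.
  (3,2): no empty cell satisfies it; stays.
Resulting grid:
- B B
A B B
B A -
Unsatisfied now: (2,1), (2,2), (3,1), (3,2).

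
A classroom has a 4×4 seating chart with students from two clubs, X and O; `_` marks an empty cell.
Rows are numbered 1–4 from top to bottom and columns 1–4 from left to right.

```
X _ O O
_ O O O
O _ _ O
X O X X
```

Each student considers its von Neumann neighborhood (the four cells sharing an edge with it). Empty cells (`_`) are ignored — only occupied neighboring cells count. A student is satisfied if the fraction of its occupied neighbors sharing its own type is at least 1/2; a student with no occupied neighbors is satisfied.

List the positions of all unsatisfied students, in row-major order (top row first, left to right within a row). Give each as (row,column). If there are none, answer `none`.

(3,1), (4,1), (4,2)

(1,1)X 0/0 satisfied
(1,3)O 2/2 satisfied
(1,4)O 2/2 satisfied
(2,2)O 1/1 satisfied
(2,3)O 3/3 satisfied
(2,4)O 3/3 satisfied
(3,1)O 0/1 not
(3,4)O 1/2 satisfied
(4,1)X 0/2 not
(4,2)O 0/2 not
(4,3)X 1/2 satisfied
(4,4)X 1/2 satisfied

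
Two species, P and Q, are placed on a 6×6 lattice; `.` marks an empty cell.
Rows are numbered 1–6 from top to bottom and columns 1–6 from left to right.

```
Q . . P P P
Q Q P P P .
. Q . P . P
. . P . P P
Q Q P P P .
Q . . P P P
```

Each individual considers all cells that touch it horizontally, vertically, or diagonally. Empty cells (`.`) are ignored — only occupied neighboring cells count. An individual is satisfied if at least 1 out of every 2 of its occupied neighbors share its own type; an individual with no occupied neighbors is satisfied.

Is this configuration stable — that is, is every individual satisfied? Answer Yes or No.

Yes

Row 1: (1,1)Q 2/2 ok · (1,4)P 4/4 ok · (1,5)P 4/4 ok · (1,6)P 2/2 ok
Row 2: (2,1)Q 3/3 ok · (2,2)Q 3/4 ok · (2,3)P 3/5 ok · (2,4)P 5/5 ok · (2,5)P 6/6 ok
Row 3: (3,2)Q 2/4 ok · (3,4)P 5/5 ok · (3,6)P 3/3 ok
Row 4: (4,3)P 3/5 ok · (4,5)P 5/5 ok · (4,6)P 3/3 ok
Row 5: (5,1)Q 2/2 ok · (5,2)Q 2/4 ok · (5,3)P 3/4 ok · (5,4)P 6/6 ok · (5,5)P 6/6 ok
Row 6: (6,1)Q 2/2 ok · (6,4)P 4/4 ok · (6,5)P 4/4 ok · (6,6)P 2/2 ok
All meet the threshold, so the configuration is stable.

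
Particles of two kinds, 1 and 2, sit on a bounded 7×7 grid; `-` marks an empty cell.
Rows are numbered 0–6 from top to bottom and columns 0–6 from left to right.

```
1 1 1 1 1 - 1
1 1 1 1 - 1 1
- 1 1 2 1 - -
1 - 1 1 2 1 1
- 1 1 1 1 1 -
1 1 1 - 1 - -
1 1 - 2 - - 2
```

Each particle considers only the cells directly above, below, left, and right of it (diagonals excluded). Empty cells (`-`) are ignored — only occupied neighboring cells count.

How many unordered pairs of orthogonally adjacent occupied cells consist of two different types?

Scan each occupied cell's neighbors to the right and below so each pair is counted once.
Row 0: 1(0,0)–1(0,1)= 1(0,0)–1(1,0)= 1(0,1)–1(0,2)= 1(0,1)–1(1,1)= 1(0,2)–1(0,3)= 1(0,2)–1(1,2)= 1(0,3)–1(0,4)= 1(0,3)–1(1,3)= 1(0,6)–1(1,6)=  → 0/9 unlike.
Row 1: 1(1,0)–1(1,1)= 1(1,1)–1(1,2)= 1(1,1)–1(2,1)= 1(1,2)–1(1,3)= 1(1,2)–1(2,2)= 1(1,3)–2(2,3)≠ 1(1,5)–1(1,6)=  → 1/7 unlike.
Row 2: 1(2,1)–1(2,2)= 1(2,2)–2(2,3)≠ 1(2,2)–1(3,2)= 2(2,3)–1(2,4)≠ 2(2,3)–1(3,3)≠ 1(2,4)–2(3,4)≠  → 4/6 unlike.
Row 3: 1(3,2)–1(3,3)= 1(3,2)–1(4,2)= 1(3,3)–2(3,4)≠ 1(3,3)–1(4,3)= 2(3,4)–1(3,5)≠ 2(3,4)–1(4,4)≠ 1(3,5)–1(3,6)= 1(3,5)–1(4,5)=  → 3/8 unlike.
Row 4: 1(4,1)–1(4,2)= 1(4,1)–1(5,1)= 1(4,2)–1(4,3)= 1(4,2)–1(5,2)= 1(4,3)–1(4,4)= 1(4,4)–1(4,5)= 1(4,4)–1(5,4)=  → 0/7 unlike.
Row 5: 1(5,0)–1(5,1)= 1(5,0)–1(6,0)= 1(5,1)–1(5,2)= 1(5,1)–1(6,1)=  → 0/4 unlike.
Row 6: 1(6,0)–1(6,1)=  → 0/1 unlike.
Total adjacent occupied pairs: 42; unlike-type pairs: 8.

8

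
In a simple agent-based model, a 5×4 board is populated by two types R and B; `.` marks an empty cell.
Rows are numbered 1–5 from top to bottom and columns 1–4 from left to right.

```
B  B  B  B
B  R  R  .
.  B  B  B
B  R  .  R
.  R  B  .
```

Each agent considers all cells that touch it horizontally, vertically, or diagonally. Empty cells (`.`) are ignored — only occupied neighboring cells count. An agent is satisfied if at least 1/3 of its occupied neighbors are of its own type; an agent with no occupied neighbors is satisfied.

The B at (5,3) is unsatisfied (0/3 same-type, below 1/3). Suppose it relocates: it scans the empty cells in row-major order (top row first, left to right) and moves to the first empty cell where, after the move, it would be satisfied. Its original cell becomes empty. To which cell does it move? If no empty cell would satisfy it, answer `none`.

Vacating (5,3). Empty cells in order:
  (2,4): 4/5 same-type → satisfied — stop here.

(2,4)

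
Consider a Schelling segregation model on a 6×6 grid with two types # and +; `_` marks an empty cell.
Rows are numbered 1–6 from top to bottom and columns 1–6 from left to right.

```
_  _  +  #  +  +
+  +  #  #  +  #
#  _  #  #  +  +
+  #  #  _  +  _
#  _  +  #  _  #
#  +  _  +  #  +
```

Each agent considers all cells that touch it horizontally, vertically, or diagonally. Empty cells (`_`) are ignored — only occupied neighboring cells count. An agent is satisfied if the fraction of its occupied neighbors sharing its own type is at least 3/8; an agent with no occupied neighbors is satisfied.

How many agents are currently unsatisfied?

(1,3)+ 1/4 not
(1,4)# 2/5 satisfied
(1,5)+ 2/5 satisfied
(1,6)+ 2/3 satisfied
(2,1)+ 1/2 satisfied
(2,2)+ 2/5 satisfied
(2,3)# 4/6 satisfied
(2,4)# 4/8 satisfied
(2,5)+ 4/8 satisfied
(2,6)# 0/5 not
(3,1)# 1/4 not
(3,3)# 5/6 satisfied
(3,4)# 4/7 satisfied
(3,5)+ 3/6 satisfied
(3,6)+ 3/4 satisfied
(4,1)+ 0/3 not
(4,2)# 4/6 satisfied
(4,3)# 4/5 satisfied
(4,5)+ 2/5 satisfied
(5,1)# 2/4 satisfied
(5,3)+ 2/5 satisfied
(5,4)# 2/5 satisfied
(5,6)# 1/3 not
(6,1)# 1/2 satisfied
(6,2)+ 1/3 not
(6,4)+ 1/3 not
(6,5)# 2/4 satisfied
(6,6)+ 0/2 not
Unsatisfied: (1,3), (2,6), (3,1), (4,1), (5,6), (6,2), (6,4), (6,6) — 8 in total.

8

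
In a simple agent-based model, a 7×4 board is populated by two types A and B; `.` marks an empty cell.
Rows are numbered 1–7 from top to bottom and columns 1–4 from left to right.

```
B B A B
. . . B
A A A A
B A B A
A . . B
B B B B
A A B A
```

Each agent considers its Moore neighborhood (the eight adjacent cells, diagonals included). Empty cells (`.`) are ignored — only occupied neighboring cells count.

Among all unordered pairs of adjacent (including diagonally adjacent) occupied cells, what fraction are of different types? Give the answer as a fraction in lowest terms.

Scan each occupied cell's neighbors to the right and below (and the two forward diagonals) so each pair is counted once.
Row 1: B(1,1)–B(1,2)= B(1,2)–A(1,3)≠ A(1,3)–B(1,4)≠ A(1,3)–B(2,4)≠ B(1,4)–B(2,4)=  → 3/5 unlike.
Row 2: B(2,4)–A(3,4)≠ B(2,4)–A(3,3)≠  → 2/2 unlike.
Row 3: A(3,1)–A(3,2)= A(3,1)–B(4,1)≠ A(3,1)–A(4,2)= A(3,2)–A(3,3)= A(3,2)–A(4,2)= A(3,2)–B(4,3)≠ A(3,2)–B(4,1)≠ A(3,3)–A(3,4)= A(3,3)–B(4,3)≠ A(3,3)–A(4,4)= A(3,3)–A(4,2)= A(3,4)–A(4,4)= A(3,4)–B(4,3)≠  → 5/13 unlike.
Row 4: B(4,1)–A(4,2)≠ B(4,1)–A(5,1)≠ A(4,2)–B(4,3)≠ A(4,2)–A(5,1)= B(4,3)–A(4,4)≠ B(4,3)–B(5,4)= A(4,4)–B(5,4)≠  → 5/7 unlike.
Row 5: A(5,1)–B(6,1)≠ A(5,1)–B(6,2)≠ B(5,4)–B(6,4)= B(5,4)–B(6,3)=  → 2/4 unlike.
Row 6: B(6,1)–B(6,2)= B(6,1)–A(7,1)≠ B(6,1)–A(7,2)≠ B(6,2)–B(6,3)= B(6,2)–A(7,2)≠ B(6,2)–B(7,3)= B(6,2)–A(7,1)≠ B(6,3)–B(6,4)= B(6,3)–B(7,3)= B(6,3)–A(7,4)≠ B(6,3)–A(7,2)≠ B(6,4)–A(7,4)≠ B(6,4)–B(7,3)=  → 7/13 unlike.
Row 7: A(7,1)–A(7,2)= A(7,2)–B(7,3)≠ B(7,3)–A(7,4)≠  → 2/3 unlike.
Total adjacent occupied pairs: 47; unlike-type pairs: 26.
26/47 is already in lowest terms.

26/47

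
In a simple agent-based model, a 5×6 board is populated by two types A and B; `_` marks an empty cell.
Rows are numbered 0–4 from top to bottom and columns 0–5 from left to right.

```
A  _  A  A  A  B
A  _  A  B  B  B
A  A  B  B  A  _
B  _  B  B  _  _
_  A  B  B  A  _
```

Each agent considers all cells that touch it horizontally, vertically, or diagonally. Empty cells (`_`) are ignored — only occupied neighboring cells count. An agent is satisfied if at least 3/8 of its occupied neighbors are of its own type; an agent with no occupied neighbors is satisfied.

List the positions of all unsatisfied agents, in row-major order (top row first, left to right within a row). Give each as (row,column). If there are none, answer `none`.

(0,0)A 1/1 ok
(0,2)A 2/3 ok
(0,3)A 3/5 ok
(0,4)A 1/5 unhappy
(0,5)B 2/3 ok
(1,0)A 3/3 ok
(1,2)A 3/6 ok
(1,3)B 3/8 ok
(1,4)B 4/7 ok
(1,5)B 2/4 ok
(2,0)A 2/3 ok
(2,1)A 3/6 ok
(2,2)B 4/6 ok
(2,3)B 5/7 ok
(2,4)A 0/5 unhappy
(3,0)B 0/3 unhappy
(3,2)B 5/7 ok
(3,3)B 5/7 ok
(4,1)A 0/3 unhappy
(4,2)B 3/4 ok
(4,3)B 3/4 ok
(4,4)A 0/2 unhappy

(0,4), (2,4), (3,0), (4,1), (4,4)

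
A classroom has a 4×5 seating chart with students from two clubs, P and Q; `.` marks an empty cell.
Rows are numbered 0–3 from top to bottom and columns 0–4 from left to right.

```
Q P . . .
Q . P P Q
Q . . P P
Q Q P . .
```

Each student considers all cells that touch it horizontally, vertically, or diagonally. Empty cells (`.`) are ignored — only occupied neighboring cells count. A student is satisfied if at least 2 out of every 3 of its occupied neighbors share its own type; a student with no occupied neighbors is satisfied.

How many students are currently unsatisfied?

4

Row 0: (0,0)Q 1/2 ✗ · (0,1)P 1/3 ✗
Row 1: (1,0)Q 2/3 ✓ · (1,2)P 3/3 ✓ · (1,3)P 3/4 ✓ · (1,4)Q 0/3 ✗
Row 2: (2,0)Q 3/3 ✓ · (2,3)P 4/5 ✓ · (2,4)P 2/3 ✓
Row 3: (3,0)Q 2/2 ✓ · (3,1)Q 2/3 ✓ · (3,2)P 1/2 ✗
Unsatisfied: (0,0), (0,1), (1,4), (3,2) — 4 in total.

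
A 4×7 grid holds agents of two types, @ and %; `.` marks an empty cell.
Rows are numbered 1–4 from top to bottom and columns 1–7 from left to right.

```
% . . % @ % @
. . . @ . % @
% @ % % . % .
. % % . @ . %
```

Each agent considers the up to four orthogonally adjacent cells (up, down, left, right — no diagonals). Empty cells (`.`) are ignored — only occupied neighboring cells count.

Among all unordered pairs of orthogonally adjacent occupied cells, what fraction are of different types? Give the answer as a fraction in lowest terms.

3/5

Scan each occupied cell's neighbors to the right and below so each pair is counted once.
From row 1: 4 unlike of 6 pairs (running 4/6).
From row 2: 2 unlike of 3 pairs (running 6/9).
From row 3: 3 unlike of 5 pairs (running 9/14).
From row 4: 0 unlike of 1 pairs (running 9/15).
Total adjacent occupied pairs: 15; unlike-type pairs: 9.
9/15 reduces to 3/5.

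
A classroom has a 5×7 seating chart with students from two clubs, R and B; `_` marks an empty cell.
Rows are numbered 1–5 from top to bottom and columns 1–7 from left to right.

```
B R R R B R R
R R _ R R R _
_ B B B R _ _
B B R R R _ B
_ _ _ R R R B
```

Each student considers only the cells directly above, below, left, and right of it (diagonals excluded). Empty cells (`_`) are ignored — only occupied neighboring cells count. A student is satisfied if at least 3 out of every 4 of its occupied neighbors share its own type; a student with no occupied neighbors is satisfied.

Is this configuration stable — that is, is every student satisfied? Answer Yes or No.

No

(1,1)B 0/2 not
(1,2)R 2/3 not
(1,3)R 2/2 satisfied
(1,4)R 2/3 not
(1,5)B 0/3 not
(1,6)R 2/3 not
(1,7)R 1/1 satisfied
(2,1)R 1/2 not
(2,2)R 2/3 not
(2,4)R 2/3 not
(2,5)R 3/4 satisfied
(2,6)R 2/2 satisfied
(3,2)B 2/3 not
(3,3)B 2/3 not
(3,4)B 1/4 not
(3,5)R 2/3 not
(4,1)B 1/1 satisfied
(4,2)B 2/3 not
(4,3)R 1/3 not
(4,4)R 3/4 satisfied
(4,5)R 3/3 satisfied
(4,7)B 1/1 satisfied
(5,4)R 2/2 satisfied
(5,5)R 3/3 satisfied
(5,6)R 1/2 not
(5,7)B 1/2 not
For instance (1,1) has only 0/2 same-type neighbors, below 3/4.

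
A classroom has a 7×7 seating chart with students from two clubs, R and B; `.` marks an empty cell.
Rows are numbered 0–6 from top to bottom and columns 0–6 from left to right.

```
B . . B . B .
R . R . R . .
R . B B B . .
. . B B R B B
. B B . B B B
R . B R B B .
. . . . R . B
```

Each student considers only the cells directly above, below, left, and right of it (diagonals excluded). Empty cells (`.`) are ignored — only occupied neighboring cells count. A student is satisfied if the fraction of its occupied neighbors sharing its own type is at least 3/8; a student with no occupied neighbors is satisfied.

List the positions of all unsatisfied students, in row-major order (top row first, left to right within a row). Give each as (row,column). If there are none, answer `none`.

(0,0), (1,2), (1,4), (2,4), (3,4), (5,3), (6,4)

Row 0: (0,0)B 0/1 unhappy · (0,3)B 0/0 ok · (0,5)B 0/0 ok
Row 1: (1,0)R 1/2 ok · (1,2)R 0/1 unhappy · (1,4)R 0/1 unhappy
Row 2: (2,0)R 1/1 ok · (2,2)B 2/3 ok · (2,3)B 3/3 ok · (2,4)B 1/3 unhappy
Row 3: (3,2)B 3/3 ok · (3,3)B 2/3 ok · (3,4)R 0/4 unhappy · (3,5)B 2/3 ok · (3,6)B 2/2 ok
Row 4: (4,1)B 1/1 ok · (4,2)B 3/3 ok · (4,4)B 2/3 ok · (4,5)B 4/4 ok · (4,6)B 2/2 ok
Row 5: (5,0)R 0/0 ok · (5,2)B 1/2 ok · (5,3)R 0/2 unhappy · (5,4)B 2/4 ok · (5,5)B 2/2 ok
Row 6: (6,4)R 0/1 unhappy · (6,6)B 0/0 ok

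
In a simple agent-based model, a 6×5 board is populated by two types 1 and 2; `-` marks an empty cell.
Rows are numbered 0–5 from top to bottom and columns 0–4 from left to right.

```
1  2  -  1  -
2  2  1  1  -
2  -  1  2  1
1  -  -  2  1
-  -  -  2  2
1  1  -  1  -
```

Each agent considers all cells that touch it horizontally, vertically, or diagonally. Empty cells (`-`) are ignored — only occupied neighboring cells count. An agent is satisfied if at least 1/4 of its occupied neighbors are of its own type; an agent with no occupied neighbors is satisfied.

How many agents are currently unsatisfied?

(0,0)1 0/3 not
(0,1)2 2/4 satisfied
(0,3)1 2/2 satisfied
(1,0)2 3/4 satisfied
(1,1)2 3/6 satisfied
(1,2)1 3/6 satisfied
(1,3)1 4/5 satisfied
(2,0)2 2/3 satisfied
(2,2)1 2/5 satisfied
(2,3)2 1/6 not
(2,4)1 2/4 satisfied
(3,0)1 0/1 not
(3,3)2 3/6 satisfied
(3,4)1 1/5 not
(4,3)2 2/4 satisfied
(4,4)2 2/4 satisfied
(5,0)1 1/1 satisfied
(5,1)1 1/1 satisfied
(5,3)1 0/2 not
Unsatisfied: (0,0), (2,3), (3,0), (3,4), (5,3) — 5 in total.

5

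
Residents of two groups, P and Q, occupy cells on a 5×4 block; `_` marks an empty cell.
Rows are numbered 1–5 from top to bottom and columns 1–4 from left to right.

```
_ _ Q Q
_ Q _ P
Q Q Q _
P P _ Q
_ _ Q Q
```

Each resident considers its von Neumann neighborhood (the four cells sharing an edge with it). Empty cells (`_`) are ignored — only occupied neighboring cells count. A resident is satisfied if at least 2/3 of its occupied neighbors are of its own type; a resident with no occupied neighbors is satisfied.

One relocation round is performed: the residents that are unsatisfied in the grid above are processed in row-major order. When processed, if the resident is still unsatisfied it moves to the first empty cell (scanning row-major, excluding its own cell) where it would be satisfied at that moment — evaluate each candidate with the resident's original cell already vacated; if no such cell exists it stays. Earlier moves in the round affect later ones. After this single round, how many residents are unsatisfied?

0

Initially unsatisfied (in order): (1,4), (2,4), (3,1), (4,1), (4,2).
  (1,4) → (1,1).
  (2,4): now satisfied by earlier moves; stays.
  (3,1) → (1,2).
  (4,1): now satisfied by earlier moves; stays.
  (4,2) → (5,1).
Resulting grid:
Q Q Q _
_ Q _ P
_ Q Q _
P _ _ Q
P _ Q Q
All satisfied now.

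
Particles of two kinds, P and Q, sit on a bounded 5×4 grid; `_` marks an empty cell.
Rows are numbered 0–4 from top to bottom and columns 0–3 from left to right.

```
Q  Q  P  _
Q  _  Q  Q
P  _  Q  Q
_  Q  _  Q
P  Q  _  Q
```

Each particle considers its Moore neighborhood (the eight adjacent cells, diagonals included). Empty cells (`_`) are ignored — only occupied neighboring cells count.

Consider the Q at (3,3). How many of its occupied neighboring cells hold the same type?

Occupied neighbors of (3,3): (2,2)=Q, (2,3)=Q, (4,3)=Q.
Same type (Q): 3 of 3.

3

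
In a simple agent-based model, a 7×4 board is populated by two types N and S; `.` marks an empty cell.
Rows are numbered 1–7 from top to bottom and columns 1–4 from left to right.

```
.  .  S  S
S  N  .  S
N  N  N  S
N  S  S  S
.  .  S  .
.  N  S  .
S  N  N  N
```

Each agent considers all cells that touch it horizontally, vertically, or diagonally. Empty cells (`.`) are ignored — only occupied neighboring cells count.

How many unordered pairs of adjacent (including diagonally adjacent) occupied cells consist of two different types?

20

Scan each occupied cell's neighbors to the right and below (and the two forward diagonals) so each pair is counted once.
From row 1: 1 unlike of 4 pairs (running 1/4).
From row 2: 4 unlike of 8 pairs (running 5/12).
From row 3: 7 unlike of 13 pairs (running 12/25).
From row 4: 1 unlike of 6 pairs (running 13/31).
From row 5: 1 unlike of 2 pairs (running 14/33).
From row 6: 5 unlike of 7 pairs (running 19/40).
From row 7: 1 unlike of 3 pairs (running 20/43).
Total adjacent occupied pairs: 43; unlike-type pairs: 20.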